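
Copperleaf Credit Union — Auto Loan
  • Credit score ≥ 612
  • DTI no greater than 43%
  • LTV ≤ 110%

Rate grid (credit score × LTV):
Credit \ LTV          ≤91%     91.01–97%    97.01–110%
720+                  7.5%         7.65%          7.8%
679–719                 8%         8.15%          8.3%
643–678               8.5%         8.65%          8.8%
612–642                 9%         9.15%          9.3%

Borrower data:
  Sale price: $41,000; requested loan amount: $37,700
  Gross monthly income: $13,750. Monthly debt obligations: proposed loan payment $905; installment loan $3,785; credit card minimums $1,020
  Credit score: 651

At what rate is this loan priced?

Credit score 651 ≥ 612; Total monthly debts = (905 + 3,785 + 1,020) = 5,710. Debt-to-income = 5,710/13,750 = 41.5% — meets 43% limit
LTV: 37,700 ÷ 41,000 = 92%, within 110% cap
Row: 651 falls in 643–678. Column: 92% falls in 91.01–97%. Rate = 8.65%.

8.65%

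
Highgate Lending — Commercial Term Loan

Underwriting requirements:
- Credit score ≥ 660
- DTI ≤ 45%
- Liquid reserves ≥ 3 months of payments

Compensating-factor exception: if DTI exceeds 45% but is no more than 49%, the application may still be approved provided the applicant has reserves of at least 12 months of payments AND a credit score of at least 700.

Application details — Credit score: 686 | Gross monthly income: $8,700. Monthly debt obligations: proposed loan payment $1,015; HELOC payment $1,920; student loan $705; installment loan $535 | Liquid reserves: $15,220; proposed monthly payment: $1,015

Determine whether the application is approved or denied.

Denied

Credit score 686 ≥ 660 (meets base)
Total debts = (1,015 + 1,920 + 705 + 535) = 4,175. DTI = 4,175/8,700 = 48% > 45% — standard DTI limit exceeded.
Reserves: 15,220 ÷ 1,015 = 15.0 months (meets 3-month minimum)
48% falls in the override range (45%–49%), so the compensating-factor test applies.
Override check — reserves: 15.0 mo (ok); score: 686 (below 700).
Override conditions not both satisfied; exception does not apply.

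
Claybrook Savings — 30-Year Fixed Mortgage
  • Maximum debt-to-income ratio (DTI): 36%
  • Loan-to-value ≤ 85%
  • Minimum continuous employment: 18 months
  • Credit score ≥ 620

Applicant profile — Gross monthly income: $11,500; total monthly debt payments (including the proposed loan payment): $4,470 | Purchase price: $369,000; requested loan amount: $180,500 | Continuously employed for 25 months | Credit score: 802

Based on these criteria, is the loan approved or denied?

Denied

DTI: 4,470 ÷ 11,500 = 38.9%, exceeds the 36% cap
LTV: 180,500 ÷ 369,000 = 48.9%, within 85% cap
Employment 25 ≥ 18 months
Credit score 802 ≥ 620 (meets)
Fails on DTI.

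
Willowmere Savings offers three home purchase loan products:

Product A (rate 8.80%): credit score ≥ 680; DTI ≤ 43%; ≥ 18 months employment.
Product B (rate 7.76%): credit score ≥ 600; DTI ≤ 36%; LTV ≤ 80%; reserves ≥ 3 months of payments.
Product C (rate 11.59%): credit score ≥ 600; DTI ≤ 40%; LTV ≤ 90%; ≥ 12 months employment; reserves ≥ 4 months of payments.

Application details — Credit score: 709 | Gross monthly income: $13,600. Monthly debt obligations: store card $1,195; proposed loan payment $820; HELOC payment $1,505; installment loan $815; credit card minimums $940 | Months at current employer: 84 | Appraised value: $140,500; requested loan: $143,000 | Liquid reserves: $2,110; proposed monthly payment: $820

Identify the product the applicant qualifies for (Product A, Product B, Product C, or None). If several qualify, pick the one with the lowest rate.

Product A

Total debts = (1,195 + 820 + 1,505 + 815 + 940) = 5,275; DTI = 5,275/13,600 = 38.8%.
LTV = 143,000/140,500 = 101.8%.
Reserves = 2,110/820 = 2.6 months.
Product A: score 709 ≥ 680; DTI 38.8% ≤ 43%; employment 84 ≥ 18 mo → qualifies.
Product B: score 709 ≥ 600; DTI 38.8% > 36%; LTV 101.8% > 80%; reserves 2.6 < 3 mo → does not qualify.
Product C: score 709 ≥ 600; DTI 38.8% ≤ 40%; LTV 101.8% > 90%; employment 84 ≥ 12 mo; reserves 2.6 < 4 mo → does not qualify.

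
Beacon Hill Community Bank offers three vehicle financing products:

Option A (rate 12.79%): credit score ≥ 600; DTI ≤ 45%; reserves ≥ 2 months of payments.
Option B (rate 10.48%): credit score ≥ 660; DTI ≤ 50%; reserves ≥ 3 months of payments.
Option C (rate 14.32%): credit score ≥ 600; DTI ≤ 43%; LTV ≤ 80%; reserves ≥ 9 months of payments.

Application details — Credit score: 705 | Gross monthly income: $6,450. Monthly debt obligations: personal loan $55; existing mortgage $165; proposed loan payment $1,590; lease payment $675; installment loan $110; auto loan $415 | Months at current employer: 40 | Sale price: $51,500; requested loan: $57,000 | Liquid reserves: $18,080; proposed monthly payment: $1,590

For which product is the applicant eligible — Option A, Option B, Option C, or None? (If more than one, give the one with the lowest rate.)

Option B

Total debts = (55 + 165 + 1,590 + 675 + 110 + 415) = 3,010; DTI = 3,010/6,450 = 46.7%.
LTV = 57,000/51,500 = 110.7%.
Reserves = 18,080/1,590 = 11.4 months.
Option A: score 705 ≥ 600; DTI 46.7% > 45%; reserves 11.4 ≥ 2 mo → does not qualify.
Option B: score 705 ≥ 660; DTI 46.7% ≤ 50%; reserves 11.4 ≥ 3 mo → qualifies.
Option C: score 705 ≥ 600; DTI 46.7% > 43%; LTV 110.7% > 80%; reserves 11.4 ≥ 9 mo → does not qualify.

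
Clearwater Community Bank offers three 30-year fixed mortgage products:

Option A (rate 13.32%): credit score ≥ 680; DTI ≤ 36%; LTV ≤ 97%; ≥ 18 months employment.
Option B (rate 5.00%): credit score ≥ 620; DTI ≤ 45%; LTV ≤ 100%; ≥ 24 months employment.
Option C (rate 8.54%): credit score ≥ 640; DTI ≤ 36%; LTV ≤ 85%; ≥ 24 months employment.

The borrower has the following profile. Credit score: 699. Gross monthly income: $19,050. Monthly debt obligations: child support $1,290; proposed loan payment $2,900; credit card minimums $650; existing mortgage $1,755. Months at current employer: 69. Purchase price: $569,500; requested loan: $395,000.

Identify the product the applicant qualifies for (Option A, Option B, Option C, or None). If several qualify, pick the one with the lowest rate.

Total debts = (1,290 + 2,900 + 650 + 1,755) = 6,595; DTI = 6,595/19,050 = 34.6%.
LTV = 395,000/569,500 = 69.4%.
Option A: score 699 ≥ 680; DTI 34.6% ≤ 36%; LTV 69.4% ≤ 97%; employment 69 ≥ 18 mo → qualifies.
Option B: score 699 ≥ 620; DTI 34.6% ≤ 45%; LTV 69.4% ≤ 100%; employment 69 ≥ 24 mo → qualifies.
Option C: score 699 ≥ 640; DTI 34.6% ≤ 36%; LTV 69.4% ≤ 85%; employment 69 ≥ 24 mo → qualifies.
Qualifying: Option A, Option B, Option C. Lowest rate is 5.00% → Option B.

Option B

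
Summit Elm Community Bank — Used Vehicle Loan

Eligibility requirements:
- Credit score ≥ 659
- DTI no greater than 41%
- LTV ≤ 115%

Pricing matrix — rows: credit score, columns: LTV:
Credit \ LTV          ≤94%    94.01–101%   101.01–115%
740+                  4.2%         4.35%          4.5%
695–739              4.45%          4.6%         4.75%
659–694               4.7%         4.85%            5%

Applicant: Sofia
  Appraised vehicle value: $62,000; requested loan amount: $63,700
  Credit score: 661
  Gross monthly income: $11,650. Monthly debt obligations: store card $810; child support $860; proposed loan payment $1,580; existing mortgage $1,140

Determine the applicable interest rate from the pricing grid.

Credit score 661 ≥ 659; Total monthly debts = (810 + 860 + 1,580 + 1,140) = 4,390. DTI: 4,390 ÷ 11,650 = 37.7%, within the 41% cap
LTV: 63,700 ÷ 62,000 = 102.7%, within 115% cap
Score 661 is in the 659–694 band; LTV 102.7% is in the 101.01–115% band → 5%.

5%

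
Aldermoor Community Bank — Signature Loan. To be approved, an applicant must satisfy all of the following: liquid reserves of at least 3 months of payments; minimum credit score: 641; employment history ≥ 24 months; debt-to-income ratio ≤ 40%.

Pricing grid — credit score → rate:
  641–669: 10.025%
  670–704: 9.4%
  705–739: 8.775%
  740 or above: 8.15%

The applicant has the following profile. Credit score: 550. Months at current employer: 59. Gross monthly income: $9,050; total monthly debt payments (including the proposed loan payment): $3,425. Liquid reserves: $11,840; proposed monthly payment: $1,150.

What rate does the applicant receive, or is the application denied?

Denied

Credit score 550 < 641 (below minimum)
Employment 59 ≥ 24 months
Liquid reserves cover 11,840/1,150 = 10.3 months — ≥ 3 required
Debt-to-income = 3,425/9,050 = 37.8% — meets 40% limit
Not all requirements met → denied.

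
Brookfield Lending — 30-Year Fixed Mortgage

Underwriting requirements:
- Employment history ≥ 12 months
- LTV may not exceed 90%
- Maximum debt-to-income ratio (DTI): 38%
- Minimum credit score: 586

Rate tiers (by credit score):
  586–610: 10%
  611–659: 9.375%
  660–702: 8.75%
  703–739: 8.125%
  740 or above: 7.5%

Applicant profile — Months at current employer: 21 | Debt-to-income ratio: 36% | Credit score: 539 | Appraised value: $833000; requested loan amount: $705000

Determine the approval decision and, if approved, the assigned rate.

Denied

Credit score 539 < 586 (below minimum)
Debt-to-income 36% vs 38% cap — pass
Employment 21 ≥ 12 months
LTV: 705,000 ÷ 833,000 = 84.6%, within 90% cap
Not all requirements met → denied.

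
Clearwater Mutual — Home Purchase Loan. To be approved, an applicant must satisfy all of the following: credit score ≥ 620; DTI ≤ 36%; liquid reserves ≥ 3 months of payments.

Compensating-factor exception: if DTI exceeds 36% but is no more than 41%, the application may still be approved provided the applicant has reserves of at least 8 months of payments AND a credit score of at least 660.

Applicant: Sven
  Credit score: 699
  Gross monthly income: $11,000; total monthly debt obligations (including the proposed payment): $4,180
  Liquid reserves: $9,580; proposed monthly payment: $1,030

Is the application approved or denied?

Approved

Credit score 699 ≥ 620 (meets base)
DTI = 4,180/11,000 = 38% > 36% — standard DTI limit exceeded.
Reserves = 9,580/1,030 = 9.3 months ≥ 3
38% falls in the override range (36%–41%), so the compensating-factor test applies.
Override check — reserves: 9.3 mo (ok); score: 699 (ok).
Both compensating conditions met → exception applies.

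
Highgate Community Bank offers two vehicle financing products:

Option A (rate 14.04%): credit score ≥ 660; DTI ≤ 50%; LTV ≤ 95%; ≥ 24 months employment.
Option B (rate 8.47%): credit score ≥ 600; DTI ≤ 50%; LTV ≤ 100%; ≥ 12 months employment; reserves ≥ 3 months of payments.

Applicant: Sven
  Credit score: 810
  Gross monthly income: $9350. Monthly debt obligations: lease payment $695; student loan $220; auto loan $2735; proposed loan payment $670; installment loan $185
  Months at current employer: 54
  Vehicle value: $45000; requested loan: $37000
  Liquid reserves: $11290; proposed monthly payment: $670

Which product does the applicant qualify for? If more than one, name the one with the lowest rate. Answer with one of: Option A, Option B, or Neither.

Total debts = (695 + 220 + 2,735 + 670 + 185) = 4,505; DTI = 4,505/9,350 = 48.2%.
LTV = 37,000/45,000 = 82.2%.
Reserves = 11,290/670 = 16.9 months.
Option A: score 810 ≥ 660; DTI 48.2% ≤ 50%; LTV 82.2% ≤ 95%; employment 54 ≥ 24 mo → qualifies.
Option B: score 810 ≥ 600; DTI 48.2% ≤ 50%; LTV 82.2% ≤ 100%; employment 54 ≥ 12 mo; reserves 16.9 ≥ 3 mo → qualifies.
Qualifying: Option A, Option B. Lowest rate is 8.47% → Option B.

Option B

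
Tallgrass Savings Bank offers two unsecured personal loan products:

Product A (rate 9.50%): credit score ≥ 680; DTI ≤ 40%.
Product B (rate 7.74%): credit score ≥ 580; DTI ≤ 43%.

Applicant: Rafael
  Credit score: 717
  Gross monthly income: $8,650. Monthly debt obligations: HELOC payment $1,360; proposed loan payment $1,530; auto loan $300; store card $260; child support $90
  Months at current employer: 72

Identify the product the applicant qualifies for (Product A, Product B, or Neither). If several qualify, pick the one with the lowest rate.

Product B

Total debts = (1,360 + 1,530 + 300 + 260 + 90) = 3,540; DTI = 3,540/8,650 = 40.9%.
Product A: score 717 ≥ 680; DTI 40.9% > 40% → does not qualify.
Product B: score 717 ≥ 580; DTI 40.9% ≤ 43% → qualifies.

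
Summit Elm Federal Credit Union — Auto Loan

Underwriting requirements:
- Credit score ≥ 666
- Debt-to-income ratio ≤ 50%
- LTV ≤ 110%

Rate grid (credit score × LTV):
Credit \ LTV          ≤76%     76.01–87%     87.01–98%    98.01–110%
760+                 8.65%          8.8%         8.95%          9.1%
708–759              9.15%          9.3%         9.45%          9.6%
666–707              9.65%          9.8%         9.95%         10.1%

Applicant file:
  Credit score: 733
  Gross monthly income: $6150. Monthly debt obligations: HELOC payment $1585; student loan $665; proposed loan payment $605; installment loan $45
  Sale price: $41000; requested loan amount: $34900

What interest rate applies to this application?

Credit score 733 ≥ 666; Total monthly debts = (1,585 + 665 + 605 + 45) = 2,900. DTI: 2,900 ÷ 6,150 = 47.2%, within the 50% cap
Loan-to-value = 34,900/41,000 = 85.1% — pass (110% max)
Credit 733 → row 708–759; LTV 85.1% → column 76.01–87%. Grid cell → 9.3%.

9.3%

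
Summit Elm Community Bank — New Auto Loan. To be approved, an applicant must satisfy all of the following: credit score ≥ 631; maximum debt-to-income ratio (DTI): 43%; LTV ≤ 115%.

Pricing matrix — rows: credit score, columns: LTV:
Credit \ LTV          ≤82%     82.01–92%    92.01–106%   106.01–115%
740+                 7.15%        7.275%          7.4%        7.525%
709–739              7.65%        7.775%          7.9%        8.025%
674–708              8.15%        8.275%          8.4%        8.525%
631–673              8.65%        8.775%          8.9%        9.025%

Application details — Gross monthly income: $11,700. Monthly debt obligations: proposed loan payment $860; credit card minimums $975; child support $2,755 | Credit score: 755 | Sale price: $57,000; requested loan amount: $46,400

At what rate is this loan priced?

7.15%

Credit score 755 ≥ 631; Total monthly debts = (860 + 975 + 2,755) = 4,590. DTI = 4,590/11,700 = 39.2% ≤ 43%
LTV: 46,400 ÷ 57,000 = 81.4%, within 115% cap
Score 755 is in the 740+ band; LTV 81.4% is in the ≤82% band → 7.15%.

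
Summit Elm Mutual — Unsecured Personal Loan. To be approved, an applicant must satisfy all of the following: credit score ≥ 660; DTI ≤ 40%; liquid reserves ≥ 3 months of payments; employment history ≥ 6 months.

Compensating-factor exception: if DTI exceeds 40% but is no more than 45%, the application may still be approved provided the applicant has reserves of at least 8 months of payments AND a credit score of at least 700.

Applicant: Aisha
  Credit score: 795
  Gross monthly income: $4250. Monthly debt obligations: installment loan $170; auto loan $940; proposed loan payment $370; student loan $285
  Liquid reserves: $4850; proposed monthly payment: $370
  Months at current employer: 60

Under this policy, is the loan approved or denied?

Credit score 795 ≥ 660 (meets base)
Total debts = (170 + 940 + 370 + 285) = 1,765. DTI = 1,765/4,250 = 41.5% > 40% — standard DTI limit exceeded.
Reserves: 4,850 ÷ 370 = 13.1 months (meets 3-month minimum)
Employment 60 ≥ 6 months
41.5% falls in the override range (40%–45%), so the compensating-factor test applies.
Reserves 13.1 ≥ 8 months; credit score 795 ≥ 700.
Both override conditions satisfied; DTI exception granted.

Approved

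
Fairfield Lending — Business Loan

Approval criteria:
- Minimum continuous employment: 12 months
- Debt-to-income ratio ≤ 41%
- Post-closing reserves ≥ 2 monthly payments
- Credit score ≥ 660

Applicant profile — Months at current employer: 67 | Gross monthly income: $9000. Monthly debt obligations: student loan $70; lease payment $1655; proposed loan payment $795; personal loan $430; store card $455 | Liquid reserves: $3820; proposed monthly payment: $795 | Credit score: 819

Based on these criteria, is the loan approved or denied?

Employment 67 ≥ 12 months
Total monthly debts = (70 + 1,655 + 795 + 430 + 455) = 3,405. Debt-to-income = 3,405/9,000 = 37.8% — meets 41% limit
Reserves = 3,820/795 = 4.8 months ≥ 2
Credit score 819 ≥ 660 (meets)
All criteria satisfied.

Approved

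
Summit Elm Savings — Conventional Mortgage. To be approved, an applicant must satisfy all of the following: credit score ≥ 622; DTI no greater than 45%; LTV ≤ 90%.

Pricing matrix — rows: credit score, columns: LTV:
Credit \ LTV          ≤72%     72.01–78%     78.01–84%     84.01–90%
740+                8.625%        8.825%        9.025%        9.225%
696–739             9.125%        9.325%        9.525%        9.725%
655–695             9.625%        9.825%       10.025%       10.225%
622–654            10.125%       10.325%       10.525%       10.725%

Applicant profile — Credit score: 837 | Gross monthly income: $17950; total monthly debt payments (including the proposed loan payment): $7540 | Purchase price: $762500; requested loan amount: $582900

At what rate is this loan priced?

8.825%

Credit score 837 ≥ 622; Debt-to-income = 7,540/17,950 = 42% — meets 45% limit
LTV = 582,900/762,500 = 76.4% ≤ 90%
Row: 837 falls in 740+. Column: 76.4% falls in 72.01–78%. Rate = 8.825%.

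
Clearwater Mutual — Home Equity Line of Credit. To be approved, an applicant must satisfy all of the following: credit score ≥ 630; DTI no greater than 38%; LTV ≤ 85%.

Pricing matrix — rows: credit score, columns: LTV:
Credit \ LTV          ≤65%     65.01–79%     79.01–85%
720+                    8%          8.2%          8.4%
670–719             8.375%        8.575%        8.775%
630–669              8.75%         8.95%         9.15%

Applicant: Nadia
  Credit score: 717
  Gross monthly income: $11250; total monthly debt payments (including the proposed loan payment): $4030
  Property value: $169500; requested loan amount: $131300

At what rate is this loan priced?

8.575%

Credit score 717 ≥ 630; DTI = 4,030/11,250 = 35.8% ≤ 38%
LTV = 131,300/169,500 = 77.5% ≤ 85%
Credit 717 → row 670–719; LTV 77.5% → column 65.01–79%. Grid cell → 8.575%.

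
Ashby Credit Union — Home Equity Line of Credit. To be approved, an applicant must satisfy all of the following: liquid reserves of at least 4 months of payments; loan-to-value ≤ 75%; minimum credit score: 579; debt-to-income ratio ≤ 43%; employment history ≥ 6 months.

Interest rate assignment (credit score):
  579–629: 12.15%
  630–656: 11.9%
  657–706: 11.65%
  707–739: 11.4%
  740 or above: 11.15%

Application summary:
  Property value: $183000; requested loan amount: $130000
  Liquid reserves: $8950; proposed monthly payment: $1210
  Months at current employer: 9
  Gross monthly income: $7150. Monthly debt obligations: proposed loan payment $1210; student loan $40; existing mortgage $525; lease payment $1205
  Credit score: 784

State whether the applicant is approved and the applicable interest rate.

Credit score 784 ≥ 579 (meets minimum)
Employment 9 ≥ 6 months
Total monthly debts = (1,210 + 40 + 525 + 1,205) = 2,980. Debt-to-income = 2,980/7,150 = 41.7% — meets 43% limit
Liquid reserves cover 8,950/1,210 = 7.4 months — ≥ 4 required
LTV: 130,000 ÷ 183,000 = 71%, within 75% cap
All requirements met. Score 784 falls in the 740 or above tier → 11.15%.

Approved at 11.15%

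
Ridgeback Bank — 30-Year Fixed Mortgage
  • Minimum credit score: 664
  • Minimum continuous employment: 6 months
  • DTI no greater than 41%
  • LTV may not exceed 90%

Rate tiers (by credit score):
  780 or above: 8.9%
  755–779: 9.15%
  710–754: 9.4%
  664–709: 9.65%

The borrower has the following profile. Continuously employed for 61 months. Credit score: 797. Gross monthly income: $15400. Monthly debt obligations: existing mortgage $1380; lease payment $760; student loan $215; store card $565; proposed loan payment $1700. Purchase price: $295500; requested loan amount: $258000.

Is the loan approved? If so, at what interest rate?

Credit score 797 ≥ 664 (meets minimum)
Employment 61 ≥ 6 months
Total monthly debts = (1,380 + 760 + 215 + 565 + 1,700) = 4,620. DTI: 4,620 ÷ 15,400 = 30%, within the 41% cap
LTV = 258,000/295,500 = 87.3% ≤ 90%
All requirements met. Score 797 falls in the 780 or above tier → 8.9%.

Approved at 8.9%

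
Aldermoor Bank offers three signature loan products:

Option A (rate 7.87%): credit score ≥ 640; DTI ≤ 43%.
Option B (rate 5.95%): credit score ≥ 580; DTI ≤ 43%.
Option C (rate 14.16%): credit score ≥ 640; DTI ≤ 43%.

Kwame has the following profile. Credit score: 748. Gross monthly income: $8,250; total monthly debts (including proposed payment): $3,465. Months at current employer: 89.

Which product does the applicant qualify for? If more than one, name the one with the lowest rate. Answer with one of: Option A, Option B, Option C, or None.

Option B

DTI = 3,465/8,250 = 42%.
Option A: score 748 ≥ 640; DTI 42% ≤ 43% → qualifies.
Option B: score 748 ≥ 580; DTI 42% ≤ 43% → qualifies.
Option C: score 748 ≥ 640; DTI 42% ≤ 43% → qualifies.
Qualifying: Option A, Option B, Option C. Lowest rate is 5.95% → Option B.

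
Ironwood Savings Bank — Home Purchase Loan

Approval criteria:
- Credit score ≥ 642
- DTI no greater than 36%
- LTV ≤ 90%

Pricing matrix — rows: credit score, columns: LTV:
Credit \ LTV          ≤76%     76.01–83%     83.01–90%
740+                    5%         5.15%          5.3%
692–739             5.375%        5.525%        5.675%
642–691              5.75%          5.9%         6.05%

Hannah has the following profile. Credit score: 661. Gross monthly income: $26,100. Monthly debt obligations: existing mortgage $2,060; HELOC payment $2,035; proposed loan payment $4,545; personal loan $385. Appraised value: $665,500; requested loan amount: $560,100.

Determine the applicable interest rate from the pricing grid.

Credit score 661 ≥ 642; Total monthly debts = (2,060 + 2,035 + 4,545 + 385) = 9,025. DTI = 9,025/26,100 = 34.6% ≤ 36%
Loan-to-value = 560,100/665,500 = 84.2% — pass (90% max)
Score 661 is in the 642–691 band; LTV 84.2% is in the 83.01–90% band → 6.05%.

6.05%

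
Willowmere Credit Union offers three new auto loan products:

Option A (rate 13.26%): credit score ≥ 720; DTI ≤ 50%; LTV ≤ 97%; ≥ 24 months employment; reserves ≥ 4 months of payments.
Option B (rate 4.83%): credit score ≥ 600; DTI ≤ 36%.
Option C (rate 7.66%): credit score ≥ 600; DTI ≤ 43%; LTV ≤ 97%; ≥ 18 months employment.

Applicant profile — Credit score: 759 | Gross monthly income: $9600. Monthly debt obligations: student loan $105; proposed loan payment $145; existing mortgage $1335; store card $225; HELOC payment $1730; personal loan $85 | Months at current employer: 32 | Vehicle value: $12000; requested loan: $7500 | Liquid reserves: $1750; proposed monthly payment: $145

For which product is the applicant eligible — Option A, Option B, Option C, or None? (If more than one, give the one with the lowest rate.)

Option C

Total debts = (105 + 145 + 1,335 + 225 + 1,730 + 85) = 3,625; DTI = 3,625/9,600 = 37.8%.
LTV = 7,500/12,000 = 62.5%.
Reserves = 1,750/145 = 12.1 months.
Option A: score 759 ≥ 720; DTI 37.8% ≤ 50%; LTV 62.5% ≤ 97%; employment 32 ≥ 24 mo; reserves 12.1 ≥ 4 mo → qualifies.
Option B: score 759 ≥ 600; DTI 37.8% > 36% → does not qualify.
Option C: score 759 ≥ 600; DTI 37.8% ≤ 43%; LTV 62.5% ≤ 97%; employment 32 ≥ 18 mo → qualifies.
Qualifying: Option A, Option C. Lowest rate is 7.66% → Option C.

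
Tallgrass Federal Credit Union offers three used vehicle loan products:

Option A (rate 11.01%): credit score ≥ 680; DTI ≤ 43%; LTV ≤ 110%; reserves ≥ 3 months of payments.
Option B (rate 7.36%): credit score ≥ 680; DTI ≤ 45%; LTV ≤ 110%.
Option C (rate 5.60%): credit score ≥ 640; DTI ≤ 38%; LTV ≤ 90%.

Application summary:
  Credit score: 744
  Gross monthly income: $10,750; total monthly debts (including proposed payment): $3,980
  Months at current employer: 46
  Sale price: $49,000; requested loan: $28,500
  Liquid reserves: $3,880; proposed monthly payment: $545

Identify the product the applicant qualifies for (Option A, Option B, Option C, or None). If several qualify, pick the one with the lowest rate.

Option C

DTI = 3,980/10,750 = 37%.
LTV = 28,500/49,000 = 58.2%.
Reserves = 3,880/545 = 7.1 months.
Option A: score 744 ≥ 680; DTI 37% ≤ 43%; LTV 58.2% ≤ 110%; reserves 7.1 ≥ 3 mo → qualifies.
Option B: score 744 ≥ 680; DTI 37% ≤ 45%; LTV 58.2% ≤ 110% → qualifies.
Option C: score 744 ≥ 640; DTI 37% ≤ 38%; LTV 58.2% ≤ 90% → qualifies.
Qualifying: Option A, Option B, Option C. Lowest rate is 5.60% → Option C.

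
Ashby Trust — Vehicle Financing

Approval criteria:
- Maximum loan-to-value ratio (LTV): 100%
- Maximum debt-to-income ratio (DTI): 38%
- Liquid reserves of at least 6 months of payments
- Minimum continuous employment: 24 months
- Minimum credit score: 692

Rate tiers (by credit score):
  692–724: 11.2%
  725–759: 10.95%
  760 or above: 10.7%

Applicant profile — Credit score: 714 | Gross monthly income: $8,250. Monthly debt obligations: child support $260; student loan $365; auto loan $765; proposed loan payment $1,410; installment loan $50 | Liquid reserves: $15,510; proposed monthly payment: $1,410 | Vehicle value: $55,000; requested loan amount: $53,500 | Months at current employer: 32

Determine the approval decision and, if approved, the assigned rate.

Credit score 714 ≥ 692 (meets minimum)
Total monthly debts = (260 + 365 + 765 + 1,410 + 50) = 2,850. DTI: 2,850 ÷ 8,250 = 34.5%, within the 38% cap
LTV = 53,500/55,000 = 97.3% ≤ 100%
Reserves = 15,510/1,410 = 11.0 months ≥ 6
Employment 32 ≥ 24 months
All requirements met. Score 714 falls in the 692–724 tier → 11.2%.

Approved at 11.2%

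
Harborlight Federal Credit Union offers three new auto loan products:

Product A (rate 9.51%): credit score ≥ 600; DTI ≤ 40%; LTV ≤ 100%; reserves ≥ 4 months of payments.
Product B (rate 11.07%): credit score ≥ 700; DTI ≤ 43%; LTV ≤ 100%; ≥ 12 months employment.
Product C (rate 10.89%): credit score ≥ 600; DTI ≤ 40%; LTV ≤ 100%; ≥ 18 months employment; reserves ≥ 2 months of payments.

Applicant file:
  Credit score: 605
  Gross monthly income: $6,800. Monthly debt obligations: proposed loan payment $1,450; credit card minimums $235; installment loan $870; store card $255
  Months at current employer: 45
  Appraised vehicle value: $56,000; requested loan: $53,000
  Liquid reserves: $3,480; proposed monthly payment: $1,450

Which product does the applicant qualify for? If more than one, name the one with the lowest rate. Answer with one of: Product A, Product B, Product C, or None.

Total debts = (1,450 + 235 + 870 + 255) = 2,810; DTI = 2,810/6,800 = 41.3%.
LTV = 53,000/56,000 = 94.6%.
Reserves = 3,480/1,450 = 2.4 months.
Product A: score 605 ≥ 600; DTI 41.3% > 40%; LTV 94.6% ≤ 100%; reserves 2.4 < 4 mo → does not qualify.
Product B: score 605 < 700; DTI 41.3% ≤ 43%; LTV 94.6% ≤ 100%; employment 45 ≥ 12 mo → does not qualify.
Product C: score 605 ≥ 600; DTI 41.3% > 40%; LTV 94.6% ≤ 100%; employment 45 ≥ 18 mo; reserves 2.4 ≥ 2 mo → does not qualify.

None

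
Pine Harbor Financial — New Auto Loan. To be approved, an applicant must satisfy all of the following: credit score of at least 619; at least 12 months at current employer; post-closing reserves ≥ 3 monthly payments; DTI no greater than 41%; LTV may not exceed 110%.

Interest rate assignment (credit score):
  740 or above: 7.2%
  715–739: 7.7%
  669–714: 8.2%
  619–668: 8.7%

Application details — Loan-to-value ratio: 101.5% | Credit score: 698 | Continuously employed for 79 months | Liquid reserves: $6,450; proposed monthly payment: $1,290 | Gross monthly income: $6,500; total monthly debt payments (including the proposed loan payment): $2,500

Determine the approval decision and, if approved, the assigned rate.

Credit score 698 ≥ 619 (meets minimum)
Liquid reserves cover 6,450/1,290 = 5.0 months — ≥ 3 required
LTV 101.5% ≤ 110%
Employment 79 ≥ 12 months
DTI: 2,500 ÷ 6,500 = 38.5%, within the 41% cap
All requirements met. Score 698 falls in the 669–714 tier → 8.2%.

Approved at 8.2%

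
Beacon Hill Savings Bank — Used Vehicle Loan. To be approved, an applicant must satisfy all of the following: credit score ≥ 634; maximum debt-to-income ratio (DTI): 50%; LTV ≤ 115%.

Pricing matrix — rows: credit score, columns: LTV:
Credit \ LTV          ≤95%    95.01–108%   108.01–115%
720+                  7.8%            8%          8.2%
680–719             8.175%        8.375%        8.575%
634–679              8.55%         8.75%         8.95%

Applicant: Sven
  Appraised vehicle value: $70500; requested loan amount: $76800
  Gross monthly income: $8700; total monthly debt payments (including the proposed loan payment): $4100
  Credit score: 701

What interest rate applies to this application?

8.575%

Credit score 701 ≥ 634; Debt-to-income = 4,100/8,700 = 47.1% — meets 50% limit
LTV: 76,800 ÷ 70,500 = 108.9%, within 115% cap
Row: 701 falls in 680–719. Column: 108.9% falls in 108.01–115%. Rate = 8.575%.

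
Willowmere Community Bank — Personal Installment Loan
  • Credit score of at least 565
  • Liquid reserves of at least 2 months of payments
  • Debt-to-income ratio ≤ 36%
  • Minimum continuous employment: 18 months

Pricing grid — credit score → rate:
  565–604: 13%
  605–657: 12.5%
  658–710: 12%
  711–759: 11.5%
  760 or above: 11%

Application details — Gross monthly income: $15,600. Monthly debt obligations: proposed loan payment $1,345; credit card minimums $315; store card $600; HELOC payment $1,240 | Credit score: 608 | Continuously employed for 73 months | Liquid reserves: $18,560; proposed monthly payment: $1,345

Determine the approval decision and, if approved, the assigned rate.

Credit score 608 ≥ 565 (meets minimum)
Employment 73 ≥ 18 months
Reserves: 18,560 ÷ 1,345 = 13.8 months (meets 2-month minimum)
Total monthly debts = (1,345 + 315 + 600 + 1,240) = 3,500. DTI: 3,500 ÷ 15,600 = 22.4%, within the 36% cap
All requirements met. Score 608 falls in the 605–657 tier → 12.5%.

Approved at 12.5%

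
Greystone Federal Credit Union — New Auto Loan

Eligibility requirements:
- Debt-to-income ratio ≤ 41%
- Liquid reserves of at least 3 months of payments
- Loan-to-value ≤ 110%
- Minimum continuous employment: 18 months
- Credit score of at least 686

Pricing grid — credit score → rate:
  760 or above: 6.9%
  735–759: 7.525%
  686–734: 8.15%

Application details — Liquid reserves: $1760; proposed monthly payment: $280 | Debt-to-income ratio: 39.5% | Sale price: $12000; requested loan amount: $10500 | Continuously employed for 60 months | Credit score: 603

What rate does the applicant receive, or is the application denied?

Denied

Credit score 603 < 686 (below minimum)
Reserves: 1,760 ÷ 280 = 6.3 months (meets 3-month minimum)
Employment 60 ≥ 18 months
DTI 39.5% ≤ 41%
Loan-to-value = 10,500/12,000 = 87.5% — pass (110% max)
Not all requirements met → denied.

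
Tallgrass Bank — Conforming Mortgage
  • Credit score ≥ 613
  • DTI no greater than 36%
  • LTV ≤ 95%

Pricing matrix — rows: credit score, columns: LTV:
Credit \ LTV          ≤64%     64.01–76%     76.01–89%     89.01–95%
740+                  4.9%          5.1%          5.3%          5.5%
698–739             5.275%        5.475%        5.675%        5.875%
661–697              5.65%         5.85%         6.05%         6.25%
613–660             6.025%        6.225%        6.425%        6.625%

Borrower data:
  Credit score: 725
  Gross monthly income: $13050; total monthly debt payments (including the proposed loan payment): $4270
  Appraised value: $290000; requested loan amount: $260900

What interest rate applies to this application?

Credit score 725 ≥ 613; Debt-to-income = 4,270/13,050 = 32.7% — meets 36% limit
LTV = 260,900/290,000 = 90% ≤ 95%
Score 725 is in the 698–739 band; LTV 90% is in the 89.01–95% band → 5.875%.

5.875%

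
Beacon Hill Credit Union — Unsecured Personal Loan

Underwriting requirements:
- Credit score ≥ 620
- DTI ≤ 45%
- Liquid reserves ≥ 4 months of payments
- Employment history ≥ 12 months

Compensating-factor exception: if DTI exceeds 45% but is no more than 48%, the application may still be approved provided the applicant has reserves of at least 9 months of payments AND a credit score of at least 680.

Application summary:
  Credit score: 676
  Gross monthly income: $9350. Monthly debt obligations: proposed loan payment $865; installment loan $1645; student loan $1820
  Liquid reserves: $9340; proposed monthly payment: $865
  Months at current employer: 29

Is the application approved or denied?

Credit score 676 ≥ 620 (meets base)
Total debts = (865 + 1,645 + 1,820) = 4,330. DTI = 4,330/9,350 = 46.3% > 45% — standard DTI limit exceeded.
Reserves = 9,340/865 = 10.8 months ≥ 4
Employment 29 ≥ 12 months
DTI 46.3% is within the 45%–48% exception band; checking compensating factors.
Override check — reserves: 10.8 mo (ok); score: 676 (below 680).
Compensating-factor requirement not fully met.

Denied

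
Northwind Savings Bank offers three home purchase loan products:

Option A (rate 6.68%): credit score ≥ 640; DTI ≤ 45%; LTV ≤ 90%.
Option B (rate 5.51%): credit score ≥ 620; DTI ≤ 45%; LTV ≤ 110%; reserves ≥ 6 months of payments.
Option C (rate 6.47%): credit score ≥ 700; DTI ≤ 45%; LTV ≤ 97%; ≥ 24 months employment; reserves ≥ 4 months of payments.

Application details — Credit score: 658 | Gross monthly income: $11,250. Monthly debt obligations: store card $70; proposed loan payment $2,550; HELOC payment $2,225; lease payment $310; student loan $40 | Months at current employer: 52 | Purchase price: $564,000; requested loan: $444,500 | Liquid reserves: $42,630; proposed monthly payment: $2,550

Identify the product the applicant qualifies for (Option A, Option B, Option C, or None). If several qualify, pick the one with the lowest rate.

None

Total debts = (70 + 2,550 + 2,225 + 310 + 40) = 5,195; DTI = 5,195/11,250 = 46.2%.
LTV = 444,500/564,000 = 78.8%.
Reserves = 42,630/2,550 = 16.7 months.
Option A: score 658 ≥ 640; DTI 46.2% > 45%; LTV 78.8% ≤ 90% → does not qualify.
Option B: score 658 ≥ 620; DTI 46.2% > 45%; LTV 78.8% ≤ 110%; reserves 16.7 ≥ 6 mo → does not qualify.
Option C: score 658 < 700; DTI 46.2% > 45%; LTV 78.8% ≤ 97%; employment 52 ≥ 24 mo; reserves 16.7 ≥ 4 mo → does not qualify.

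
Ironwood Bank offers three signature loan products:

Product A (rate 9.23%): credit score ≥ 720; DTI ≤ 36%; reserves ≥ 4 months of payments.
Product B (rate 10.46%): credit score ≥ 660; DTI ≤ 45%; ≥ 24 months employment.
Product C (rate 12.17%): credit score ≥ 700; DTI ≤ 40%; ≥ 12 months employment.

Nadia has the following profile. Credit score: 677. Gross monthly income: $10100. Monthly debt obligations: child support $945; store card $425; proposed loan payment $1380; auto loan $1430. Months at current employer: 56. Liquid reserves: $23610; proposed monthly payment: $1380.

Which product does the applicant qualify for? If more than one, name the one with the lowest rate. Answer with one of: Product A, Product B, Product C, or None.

Product B

Total debts = (945 + 425 + 1,380 + 1,430) = 4,180; DTI = 4,180/10,100 = 41.4%.
Reserves = 23,610/1,380 = 17.1 months.
Product A: score 677 < 720; DTI 41.4% > 36%; reserves 17.1 ≥ 4 mo → does not qualify.
Product B: score 677 ≥ 660; DTI 41.4% ≤ 45%; employment 56 ≥ 24 mo → qualifies.
Product C: score 677 < 700; DTI 41.4% > 40%; employment 56 ≥ 12 mo → does not qualify.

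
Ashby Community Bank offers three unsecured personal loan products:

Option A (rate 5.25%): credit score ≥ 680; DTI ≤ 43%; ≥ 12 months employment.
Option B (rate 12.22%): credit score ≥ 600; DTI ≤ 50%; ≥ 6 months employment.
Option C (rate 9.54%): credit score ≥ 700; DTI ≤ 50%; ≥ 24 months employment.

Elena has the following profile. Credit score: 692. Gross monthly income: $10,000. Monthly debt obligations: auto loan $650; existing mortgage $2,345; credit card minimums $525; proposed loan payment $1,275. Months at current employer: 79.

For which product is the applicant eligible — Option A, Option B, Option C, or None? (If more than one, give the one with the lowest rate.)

Option B

Total debts = (650 + 2,345 + 525 + 1,275) = 4,795; DTI = 4,795/10,000 = 48%.
Option A: score 692 ≥ 680; DTI 48% > 43%; employment 79 ≥ 12 mo → does not qualify.
Option B: score 692 ≥ 600; DTI 48% ≤ 50%; employment 79 ≥ 6 mo → qualifies.
Option C: score 692 < 700; DTI 48% ≤ 50%; employment 79 ≥ 24 mo → does not qualify.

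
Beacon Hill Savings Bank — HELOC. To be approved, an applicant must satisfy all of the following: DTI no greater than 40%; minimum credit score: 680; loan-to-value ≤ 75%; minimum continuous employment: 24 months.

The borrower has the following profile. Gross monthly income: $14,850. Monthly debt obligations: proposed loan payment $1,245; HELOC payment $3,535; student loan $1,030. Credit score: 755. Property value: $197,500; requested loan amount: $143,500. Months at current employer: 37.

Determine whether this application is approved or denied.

Total monthly debts = (1,245 + 3,535 + 1,030) = 5,810. DTI: 5,810 ÷ 14,850 = 39.1%, within the 40% cap
Credit score 755 ≥ 680 (meets)
LTV: 143,500 ÷ 197,500 = 72.7%, within 75% cap
Employment 37 ≥ 24 months
All criteria satisfied.

Approved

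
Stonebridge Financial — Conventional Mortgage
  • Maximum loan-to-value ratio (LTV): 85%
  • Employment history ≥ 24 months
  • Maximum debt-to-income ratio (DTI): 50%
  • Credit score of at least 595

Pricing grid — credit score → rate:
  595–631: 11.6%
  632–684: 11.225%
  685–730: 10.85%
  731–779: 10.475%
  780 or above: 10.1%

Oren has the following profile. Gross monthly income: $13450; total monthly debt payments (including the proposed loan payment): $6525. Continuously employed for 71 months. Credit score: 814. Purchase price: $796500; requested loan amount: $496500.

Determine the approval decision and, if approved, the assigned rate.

Approved at 10.1%

Credit score 814 ≥ 595 (meets minimum)
Debt-to-income = 6,525/13,450 = 48.5% — meets 50% limit
LTV: 496,500 ÷ 796,500 = 62.3%, within 85% cap
Employment 71 ≥ 24 months
All requirements met. Score 814 falls in the 780 or above tier → 10.1%.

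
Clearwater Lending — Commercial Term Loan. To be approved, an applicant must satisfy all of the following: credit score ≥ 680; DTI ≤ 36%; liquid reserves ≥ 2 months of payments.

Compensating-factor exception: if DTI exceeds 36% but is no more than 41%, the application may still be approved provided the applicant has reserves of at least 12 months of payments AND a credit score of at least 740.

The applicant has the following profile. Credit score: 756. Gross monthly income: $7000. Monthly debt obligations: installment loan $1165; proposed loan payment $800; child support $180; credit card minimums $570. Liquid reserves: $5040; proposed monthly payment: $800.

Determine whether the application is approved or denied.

Credit score 756 ≥ 680 (meets base)
Total debts = (1,165 + 800 + 180 + 570) = 2,715. DTI: 2,715 ÷ 7,000 = 38.8%, over the 36% base limit.
Liquid reserves cover 5,040/800 = 6.3 months — ≥ 2 required
DTI 38.8% is within the 36%–41% exception band; checking compensating factors.
Reserves 6.3 < 12 months; credit score 756 ≥ 740.
Override conditions not both satisfied; exception does not apply.

Denied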